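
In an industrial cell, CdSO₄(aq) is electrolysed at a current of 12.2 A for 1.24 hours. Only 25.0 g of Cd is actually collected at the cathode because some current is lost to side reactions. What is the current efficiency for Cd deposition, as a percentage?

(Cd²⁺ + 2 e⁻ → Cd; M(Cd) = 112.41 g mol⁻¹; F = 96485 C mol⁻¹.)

Q = I·t = 12.20 × 4464.0 = 54460 C; n(e⁻) = 54460/96485 = 0.5644 mol.
Theoretical n(Cd) = n(e⁻)/2 = 0.2822 mol, i.e. m_theo = 0.2822 × 112.41 = 31.72 g.
Efficiency = m_actual / m_theo = 25.0 / 31.72 = 78.8 %.

78.8 %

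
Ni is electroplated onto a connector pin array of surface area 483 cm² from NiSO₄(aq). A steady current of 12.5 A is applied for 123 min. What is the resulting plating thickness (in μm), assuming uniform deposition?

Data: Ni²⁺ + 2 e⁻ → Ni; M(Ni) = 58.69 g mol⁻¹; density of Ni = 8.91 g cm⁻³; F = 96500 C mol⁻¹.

65.2 μm

Q = I·t = 12.50 × 7380.0 = 92250 C; n(e⁻) = 0.9560 mol.
n(Ni) = n(e⁻)/2 = 0.4780 mol, so m = 0.4780 × 58.69 = 28.05 g.
Volume = m/ρ = 28.05 / 8.91 = 3.148 cm³.
Thickness = V/A = 3.148 / 483 = 0.00652 cm = 65.2 μm.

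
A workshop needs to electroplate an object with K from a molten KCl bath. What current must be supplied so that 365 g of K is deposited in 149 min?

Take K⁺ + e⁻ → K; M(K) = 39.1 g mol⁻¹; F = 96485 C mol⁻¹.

n(K) = 365 / 39.1 = 9.335 mol.
n(e⁻) = 1 × 9.335 = 9.335 mol.
Q = n(e⁻)·F = 9.335 × 96485 = 900700 C.
I = Q/t = 900700 / 8940.0 s = 101 A.

101 A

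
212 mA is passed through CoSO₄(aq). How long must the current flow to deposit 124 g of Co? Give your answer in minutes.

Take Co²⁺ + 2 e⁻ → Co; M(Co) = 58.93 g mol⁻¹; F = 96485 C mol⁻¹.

31900 min

n(Co) = m/M = 124 / 58.93 = 2.104 mol.
Each Co atom requires 2 electrons, so n(e⁻) = 2 × 2.104 = 4.208 mol.
Q = n(e⁻)·F = 4.208 × 96485 = 406000 C.
t = Q/I = 406000 / 0.2120 A = 1915000 s = 31900 min.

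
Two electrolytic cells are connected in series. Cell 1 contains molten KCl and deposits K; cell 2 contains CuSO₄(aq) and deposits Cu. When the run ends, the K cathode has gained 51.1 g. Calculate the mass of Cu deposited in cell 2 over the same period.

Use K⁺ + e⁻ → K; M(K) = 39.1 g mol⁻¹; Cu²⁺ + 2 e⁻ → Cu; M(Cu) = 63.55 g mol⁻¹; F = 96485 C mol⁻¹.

41.5 g

n(K) = 51.1 / 39.1 = 1.307 mol.
Since K⁺ + e⁻ → K, n(e⁻) passed = 1 × 1.307 = 1.307 mol.
Cells in series carry the same charge, so the same 1.307 mol of electrons passes through cell 2.
Cu²⁺ + 2 e⁻ → Cu, so n(Cu) = 1.307 / 2 = 0.6535 mol.
m(Cu) = 0.6535 × 63.55 = 41.5 g.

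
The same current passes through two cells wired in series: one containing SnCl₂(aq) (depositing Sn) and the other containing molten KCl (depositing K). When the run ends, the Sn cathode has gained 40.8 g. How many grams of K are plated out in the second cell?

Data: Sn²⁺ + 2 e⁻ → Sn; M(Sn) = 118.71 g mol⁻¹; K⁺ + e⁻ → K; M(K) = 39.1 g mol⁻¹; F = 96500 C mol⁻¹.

n(Sn) = 40.8 / 118.71 = 0.3437 mol.
Since Sn²⁺ + 2 e⁻ → Sn, n(e⁻) passed = 2 × 0.3437 = 0.6874 mol.
Cells in series carry the same charge, so the same 0.6874 mol of electrons passes through cell 2.
K⁺ + e⁻ → K, so n(K) = 0.6874 / 1 = 0.6874 mol.
m(K) = 0.6874 × 39.1 = 26.9 g.

26.9 g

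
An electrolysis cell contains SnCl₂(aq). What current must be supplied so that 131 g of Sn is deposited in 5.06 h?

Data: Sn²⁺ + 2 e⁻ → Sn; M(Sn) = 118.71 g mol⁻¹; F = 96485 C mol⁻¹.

n(Sn) = 131 / 118.71 = 1.104 mol.
n(e⁻) = 2 × 1.104 = 2.207 mol.
Q = n(e⁻)·F = 2.207 × 96485 = 212900 C.
I = Q/t = 212900 / 18216 s = 11.7 A.

11.7 A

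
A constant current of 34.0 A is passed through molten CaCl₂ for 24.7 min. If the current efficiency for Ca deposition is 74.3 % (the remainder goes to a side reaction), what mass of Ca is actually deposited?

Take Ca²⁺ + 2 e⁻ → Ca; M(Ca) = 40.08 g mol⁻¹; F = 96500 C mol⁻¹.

Q = I·t = 34.00 × 1482.0 = 50390 C.
n(e⁻) = 50390/96500 = 0.5222 mol; theoretically n(Ca) = 0.5222/2 = 0.2611 mol, m_theo = 10.46 g.
At 74.3 % efficiency, m_actual = 0.743 × 10.46 = 7.77 g.

7.77 g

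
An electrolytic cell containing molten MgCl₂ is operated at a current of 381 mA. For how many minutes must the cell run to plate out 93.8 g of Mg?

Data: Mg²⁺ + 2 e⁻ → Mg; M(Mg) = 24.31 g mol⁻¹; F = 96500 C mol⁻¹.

32600 min

n(Mg) = m/M = 93.8 / 24.31 = 3.858 mol.
Each Mg atom requires 2 electrons, so n(e⁻) = 2 × 3.858 = 7.717 mol.
Q = n(e⁻)·F = 7.717 × 96500 = 744700 C.
t = Q/I = 744700 / 0.3810 A = 1955000 s = 32600 min.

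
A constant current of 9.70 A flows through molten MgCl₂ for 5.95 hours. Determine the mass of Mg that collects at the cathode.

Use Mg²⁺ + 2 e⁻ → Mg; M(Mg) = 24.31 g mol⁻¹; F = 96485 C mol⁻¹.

26.2 g

Q = I·t = 9.700 A × 21420 s = 207800 C.
n(e⁻) = Q/F = 207800 / 96485 = 2.153 mol.
Mg²⁺ + 2 e⁻ → Mg, so n(Mg) = n(e⁻)/2 = 1.077 mol.
m = n·M = 1.077 × 24.31 = 26.2 g.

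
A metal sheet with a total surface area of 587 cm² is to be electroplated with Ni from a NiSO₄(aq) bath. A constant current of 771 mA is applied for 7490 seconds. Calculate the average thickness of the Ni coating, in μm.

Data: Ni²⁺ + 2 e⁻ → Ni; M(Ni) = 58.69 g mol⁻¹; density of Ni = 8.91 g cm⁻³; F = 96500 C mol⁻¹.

Q = I·t = 0.7710 × 7490.0 = 5775 C; n(e⁻) = 0.05984 mol.
n(Ni) = n(e⁻)/2 = 0.02992 mol, so m = 0.02992 × 58.69 = 1.756 g.
Volume = m/ρ = 1.756 / 8.91 = 0.1971 cm³.
Thickness = V/A = 0.1971 / 587 = 3.36 × 10⁻⁴ cm = 3.36 μm.

3.36 μm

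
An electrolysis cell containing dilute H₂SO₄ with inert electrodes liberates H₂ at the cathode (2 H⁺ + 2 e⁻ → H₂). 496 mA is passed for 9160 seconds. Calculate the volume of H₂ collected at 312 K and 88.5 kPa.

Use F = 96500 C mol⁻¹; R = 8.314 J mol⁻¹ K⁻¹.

Q = I·t = 0.4960 A × 9160.0 s = 4543 C.
n(e⁻) = Q/F = 4543 / 96500 = 0.04708 mol.
2 electrons are transferred per H₂ molecule, so n(H₂) = 0.04708 / 2 = 0.02354 mol.
V = nRT/P = (0.02354 × 8.314 × 312) / (88.5 × 10³ Pa) = 6.90 × 10⁻⁴ m³ = 0.690 L.

0.690 L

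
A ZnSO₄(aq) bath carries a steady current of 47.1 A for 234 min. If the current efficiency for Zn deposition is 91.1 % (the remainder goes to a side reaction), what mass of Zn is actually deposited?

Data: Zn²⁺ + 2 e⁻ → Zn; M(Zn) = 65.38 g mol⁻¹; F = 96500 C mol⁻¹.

Q = I·t = 47.10 × 14040 = 661300 C.
n(e⁻) = 661300/96500 = 6.853 mol; theoretically n(Zn) = 6.853/2 = 3.426 mol, m_theo = 224.0 g.
At 91.1 % efficiency, m_actual = 0.911 × 224.0 = 204 g.

204 g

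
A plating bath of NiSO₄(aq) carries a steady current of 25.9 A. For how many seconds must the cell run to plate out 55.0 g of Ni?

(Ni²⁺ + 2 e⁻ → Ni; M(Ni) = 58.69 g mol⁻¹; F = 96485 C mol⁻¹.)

n(Ni) = m/M = 55.0 / 58.69 = 0.9371 mol.
Each Ni atom requires 2 electrons, so n(e⁻) = 2 × 0.9371 = 1.874 mol.
Q = n(e⁻)·F = 1.874 × 96485 = 180800 C.
t = Q/I = 180800 / 25.90 A = 6982 s.

6980 s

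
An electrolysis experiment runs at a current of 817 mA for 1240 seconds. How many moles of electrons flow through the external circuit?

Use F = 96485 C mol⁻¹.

Q = I·t = 0.8170 A × 1240.0 s = 1013 C.
n(e⁻) = Q/F = 1013 / 96485 = 0.0105 mol.

0.0105 mol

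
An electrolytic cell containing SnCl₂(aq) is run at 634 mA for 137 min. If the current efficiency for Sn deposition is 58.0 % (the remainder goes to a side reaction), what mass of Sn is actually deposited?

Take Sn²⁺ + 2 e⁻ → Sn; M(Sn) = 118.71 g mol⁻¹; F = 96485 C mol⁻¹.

Q = I·t = 0.6340 × 8220.0 = 5211 C.
n(e⁻) = 5211/96485 = 0.05401 mol; theoretically n(Sn) = 0.05401/2 = 0.02701 mol, m_theo = 3.206 g.
At 58.0 % efficiency, m_actual = 0.580 × 3.206 = 1.86 g.

1.86 g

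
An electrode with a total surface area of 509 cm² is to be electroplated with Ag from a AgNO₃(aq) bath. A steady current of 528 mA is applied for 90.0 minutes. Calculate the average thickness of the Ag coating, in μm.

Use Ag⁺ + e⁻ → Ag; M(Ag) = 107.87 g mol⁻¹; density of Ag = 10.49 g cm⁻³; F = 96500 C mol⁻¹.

Q = I·t = 0.5280 × 5400.0 = 2851 C; n(e⁻) = 0.02955 mol.
n(Ag) = n(e⁻)/1 = 0.02955 mol, so m = 0.02955 × 107.87 = 3.187 g.
Volume = m/ρ = 3.187 / 10.49 = 0.3038 cm³.
Thickness = V/A = 0.3038 / 509 = 5.97 × 10⁻⁴ cm = 5.97 μm.

5.97 μm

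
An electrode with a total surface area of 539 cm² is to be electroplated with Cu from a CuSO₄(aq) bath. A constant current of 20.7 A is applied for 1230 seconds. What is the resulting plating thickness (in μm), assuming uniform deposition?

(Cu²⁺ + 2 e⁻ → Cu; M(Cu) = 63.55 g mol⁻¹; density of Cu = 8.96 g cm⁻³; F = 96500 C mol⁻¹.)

Q = I·t = 20.70 × 1230.0 = 25460 C; n(e⁻) = 0.2638 mol.
n(Cu) = n(e⁻)/2 = 0.1319 mol, so m = 0.1319 × 63.55 = 8.384 g.
Volume = m/ρ = 8.384 / 8.96 = 0.9357 cm³.
Thickness = V/A = 0.9357 / 539 = 0.00174 cm = 17.4 μm.

17.4 μm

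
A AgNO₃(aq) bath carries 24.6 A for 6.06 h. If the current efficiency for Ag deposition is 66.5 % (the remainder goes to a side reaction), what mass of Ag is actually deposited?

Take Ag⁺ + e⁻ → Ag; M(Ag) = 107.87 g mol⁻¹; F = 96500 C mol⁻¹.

Q = I·t = 24.60 × 21816 = 536700 C.
n(e⁻) = 536700/96500 = 5.561 mol; theoretically n(Ag) = 5.561/1 = 5.561 mol, m_theo = 599.9 g.
At 66.5 % efficiency, m_actual = 0.665 × 599.9 = 399 g.

399 g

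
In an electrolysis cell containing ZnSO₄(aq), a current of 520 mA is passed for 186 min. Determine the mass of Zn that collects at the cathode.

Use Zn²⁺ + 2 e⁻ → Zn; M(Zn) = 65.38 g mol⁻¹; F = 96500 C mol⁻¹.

Q = I·t = 0.5200 A × 11160 s = 5803 C.
n(e⁻) = Q/F = 5803 / 96500 = 0.06014 mol.
Zn²⁺ + 2 e⁻ → Zn, so n(Zn) = n(e⁻)/2 = 0.03007 mol.
m = n·M = 0.03007 × 65.38 = 1.97 g.

1.97 g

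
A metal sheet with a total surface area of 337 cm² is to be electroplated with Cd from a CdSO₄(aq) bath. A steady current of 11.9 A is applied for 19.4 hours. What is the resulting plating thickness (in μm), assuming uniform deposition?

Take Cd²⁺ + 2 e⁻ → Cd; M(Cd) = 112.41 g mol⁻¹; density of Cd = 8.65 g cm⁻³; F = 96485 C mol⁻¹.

Q = I·t = 11.90 × 69840 = 831100 C; n(e⁻) = 8.614 mol.
n(Cd) = n(e⁻)/2 = 4.307 mol, so m = 4.307 × 112.41 = 484.1 g.
Volume = m/ρ = 484.1 / 8.65 = 55.97 cm³.
Thickness = V/A = 55.97 / 337 = 0.166 cm = 1660 μm.

1660 μm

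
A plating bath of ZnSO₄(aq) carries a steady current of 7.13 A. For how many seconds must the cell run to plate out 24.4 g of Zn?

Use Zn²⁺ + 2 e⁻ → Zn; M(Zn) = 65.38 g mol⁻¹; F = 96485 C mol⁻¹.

10100 s

n(Zn) = m/M = 24.4 / 65.38 = 0.3732 mol.
Each Zn atom requires 2 electrons, so n(e⁻) = 2 × 0.3732 = 0.7464 mol.
Q = n(e⁻)·F = 0.7464 × 96485 = 72020 C.
t = Q/I = 72020 / 7.130 A = 10100 s.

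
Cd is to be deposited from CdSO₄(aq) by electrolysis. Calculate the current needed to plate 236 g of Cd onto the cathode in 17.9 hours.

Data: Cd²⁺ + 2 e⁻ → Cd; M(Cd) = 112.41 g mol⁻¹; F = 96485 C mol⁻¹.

n(Cd) = 236 / 112.41 = 2.099 mol.
n(e⁻) = 2 × 2.099 = 4.199 mol.
Q = n(e⁻)·F = 4.199 × 96485 = 405100 C.
I = Q/t = 405100 / 64440 s = 6.29 A.

6.29 A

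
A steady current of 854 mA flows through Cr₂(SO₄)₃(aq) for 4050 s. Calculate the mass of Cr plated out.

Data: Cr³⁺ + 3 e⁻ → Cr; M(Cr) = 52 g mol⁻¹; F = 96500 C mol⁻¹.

Q = I·t = 0.8540 A × 4050.0 s = 3459 C.
n(e⁻) = Q/F = 3459 / 96500 = 0.03584 mol.
Cr³⁺ + 3 e⁻ → Cr, so n(Cr) = n(e⁻)/3 = 0.01195 mol.
m = n·M = 0.01195 × 52 = 0.621 g.

0.621 g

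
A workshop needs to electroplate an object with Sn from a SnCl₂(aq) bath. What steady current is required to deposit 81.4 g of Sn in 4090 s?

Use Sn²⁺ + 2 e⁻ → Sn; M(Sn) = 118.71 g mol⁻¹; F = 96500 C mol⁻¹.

32.4 A

n(Sn) = 81.4 / 118.71 = 0.6857 mol.
n(e⁻) = 2 × 0.6857 = 1.371 mol.
Q = n(e⁻)·F = 1.371 × 96500 = 132300 C.
I = Q/t = 132300 / 4090.0 s = 32.4 A.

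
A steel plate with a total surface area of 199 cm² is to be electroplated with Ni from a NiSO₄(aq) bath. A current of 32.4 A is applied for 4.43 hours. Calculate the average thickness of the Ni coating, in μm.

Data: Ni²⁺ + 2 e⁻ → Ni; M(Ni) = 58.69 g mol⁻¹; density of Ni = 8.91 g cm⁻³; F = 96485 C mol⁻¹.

Q = I·t = 32.40 × 15948 = 516700 C; n(e⁻) = 5.355 mol.
n(Ni) = n(e⁻)/2 = 2.678 mol, so m = 2.678 × 58.69 = 157.2 g.
Volume = m/ρ = 157.2 / 8.91 = 17.64 cm³.
Thickness = V/A = 17.64 / 199 = 0.0886 cm = 886 μm.

886 μm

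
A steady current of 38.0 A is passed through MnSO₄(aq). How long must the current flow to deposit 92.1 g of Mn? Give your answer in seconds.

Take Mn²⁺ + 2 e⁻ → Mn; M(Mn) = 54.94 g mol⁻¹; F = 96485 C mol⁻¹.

n(Mn) = m/M = 92.1 / 54.94 = 1.676 mol.
Each Mn atom requires 2 electrons, so n(e⁻) = 2 × 1.676 = 3.353 mol.
Q = n(e⁻)·F = 3.353 × 96485 = 323500 C.
t = Q/I = 323500 / 38.00 A = 8513 s.

8510 s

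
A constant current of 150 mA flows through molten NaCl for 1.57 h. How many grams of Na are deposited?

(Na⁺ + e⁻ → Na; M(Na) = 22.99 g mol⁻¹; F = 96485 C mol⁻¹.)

0.202 g

Q = I·t = 0.1500 A × 5652.0 s = 847.8 C.
n(e⁻) = Q/F = 847.8 / 96485 = 0.008787 mol.
Na⁺ + e⁻ → Na, so n(Na) = n(e⁻)/1 = 0.008787 mol.
m = n·M = 0.008787 × 22.99 = 0.202 g.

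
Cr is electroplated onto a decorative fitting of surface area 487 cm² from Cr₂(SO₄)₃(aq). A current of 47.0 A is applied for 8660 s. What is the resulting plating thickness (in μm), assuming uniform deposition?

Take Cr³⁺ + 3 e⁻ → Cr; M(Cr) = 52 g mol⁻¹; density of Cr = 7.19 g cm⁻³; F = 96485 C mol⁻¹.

Q = I·t = 47.00 × 8660.0 = 407000 C; n(e⁻) = 4.218 mol.
n(Cr) = n(e⁻)/3 = 1.406 mol, so m = 1.406 × 52 = 73.12 g.
Volume = m/ρ = 73.12 / 7.19 = 10.17 cm³.
Thickness = V/A = 10.17 / 487 = 0.0209 cm = 209 μm.

209 μm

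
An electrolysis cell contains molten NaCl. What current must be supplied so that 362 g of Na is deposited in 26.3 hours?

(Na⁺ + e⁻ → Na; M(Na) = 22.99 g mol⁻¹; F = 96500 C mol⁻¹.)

n(Na) = 362 / 22.99 = 15.75 mol.
n(e⁻) = 1 × 15.75 = 15.75 mol.
Q = n(e⁻)·F = 15.75 × 96500 = 1519000 C.
I = Q/t = 1519000 / 94680 s = 16.0 A.

16.0 A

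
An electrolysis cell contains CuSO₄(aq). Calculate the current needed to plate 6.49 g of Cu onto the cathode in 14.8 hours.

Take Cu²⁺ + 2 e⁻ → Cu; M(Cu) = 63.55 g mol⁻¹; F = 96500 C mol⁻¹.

n(Cu) = 6.49 / 63.55 = 0.1021 mol.
n(e⁻) = 2 × 0.1021 = 0.2042 mol.
Q = n(e⁻)·F = 0.2042 × 96500 = 19710 C.
I = Q/t = 19710 / 53280 s = 0.370 A.

0.370 A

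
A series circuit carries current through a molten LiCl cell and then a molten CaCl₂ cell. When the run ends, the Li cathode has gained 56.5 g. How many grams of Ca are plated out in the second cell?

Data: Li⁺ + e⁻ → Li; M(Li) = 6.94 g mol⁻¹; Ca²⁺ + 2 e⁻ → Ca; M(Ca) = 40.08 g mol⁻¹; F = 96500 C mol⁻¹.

163 g

n(Li) = 56.5 / 6.94 = 8.141 mol.
Since Li⁺ + e⁻ → Li, n(e⁻) passed = 1 × 8.141 = 8.141 mol.
Cells in series carry the same charge, so the same 8.141 mol of electrons passes through cell 2.
Ca²⁺ + 2 e⁻ → Ca, so n(Ca) = 8.141 / 2 = 4.071 mol.
m(Ca) = 4.071 × 40.08 = 163 g.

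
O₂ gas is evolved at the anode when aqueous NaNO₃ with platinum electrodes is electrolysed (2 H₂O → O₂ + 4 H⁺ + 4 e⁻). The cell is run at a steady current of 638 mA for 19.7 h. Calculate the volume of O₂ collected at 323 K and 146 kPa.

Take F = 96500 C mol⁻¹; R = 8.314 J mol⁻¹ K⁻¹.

Q = I·t = 0.6380 A × 70920 s = 45250 C.
n(e⁻) = Q/F = 45250 / 96500 = 0.4689 mol.
4 electrons are transferred per O₂ molecule, so n(O₂) = 0.4689 / 4 = 0.1172 mol.
V = nRT/P = (0.1172 × 8.314 × 323) / (146 × 10³ Pa) = 0.00216 m³ = 2.16 L.

2.16 L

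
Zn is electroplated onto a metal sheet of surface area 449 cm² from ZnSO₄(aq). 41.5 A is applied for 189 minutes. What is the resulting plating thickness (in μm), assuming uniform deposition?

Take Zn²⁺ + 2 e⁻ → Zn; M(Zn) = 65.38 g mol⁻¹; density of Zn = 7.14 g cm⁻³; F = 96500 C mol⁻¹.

Q = I·t = 41.50 × 11340 = 470600 C; n(e⁻) = 4.877 mol.
n(Zn) = n(e⁻)/2 = 2.438 mol, so m = 2.438 × 65.38 = 159.4 g.
Volume = m/ρ = 159.4 / 7.14 = 22.33 cm³.
Thickness = V/A = 22.33 / 449 = 0.0497 cm = 497 μm.

497 μm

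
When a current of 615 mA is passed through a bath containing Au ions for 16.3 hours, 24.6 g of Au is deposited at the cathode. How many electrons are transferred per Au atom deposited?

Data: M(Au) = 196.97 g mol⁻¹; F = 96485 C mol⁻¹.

3

Q = I·t = 0.6150 A × 58680 s = 36090 C, so n(e⁻) = 36090/96485 = 0.3740 mol.
n(Au) deposited = 24.6 / 196.97 = 0.1249 mol.
Electrons per atom = n(e⁻)/n(Au) = 0.3740 / 0.1249 = 2.99 ≈ 3, so the ion is Au³⁺.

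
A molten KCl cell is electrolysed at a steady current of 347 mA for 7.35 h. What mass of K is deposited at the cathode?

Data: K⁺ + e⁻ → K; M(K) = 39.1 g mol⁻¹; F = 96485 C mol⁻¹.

Q = I·t = 0.3470 A × 26460 s = 9182 C.
n(e⁻) = Q/F = 9182 / 96485 = 0.09516 mol.
K⁺ + e⁻ → K, so n(K) = n(e⁻)/1 = 0.09516 mol.
m = n·M = 0.09516 × 39.1 = 3.72 g.

3.72 g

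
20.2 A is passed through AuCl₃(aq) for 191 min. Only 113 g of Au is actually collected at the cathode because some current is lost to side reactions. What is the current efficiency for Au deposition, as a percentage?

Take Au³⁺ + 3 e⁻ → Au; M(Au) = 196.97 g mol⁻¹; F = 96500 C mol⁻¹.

Q = I·t = 20.20 × 11460 = 231500 C; n(e⁻) = 231500/96500 = 2.399 mol.
Theoretical n(Au) = n(e⁻)/3 = 0.7996 mol, i.e. m_theo = 0.7996 × 196.97 = 157.5 g.
Efficiency = m_actual / m_theo = 113 / 157.5 = 71.7 %.

71.7 %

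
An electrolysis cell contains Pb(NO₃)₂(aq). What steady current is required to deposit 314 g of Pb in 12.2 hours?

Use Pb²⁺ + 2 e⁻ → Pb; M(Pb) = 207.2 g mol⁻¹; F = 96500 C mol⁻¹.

n(Pb) = 314 / 207.2 = 1.515 mol.
n(e⁻) = 2 × 1.515 = 3.031 mol.
Q = n(e⁻)·F = 3.031 × 96500 = 292500 C.
I = Q/t = 292500 / 43920 s = 6.66 A.

6.66 A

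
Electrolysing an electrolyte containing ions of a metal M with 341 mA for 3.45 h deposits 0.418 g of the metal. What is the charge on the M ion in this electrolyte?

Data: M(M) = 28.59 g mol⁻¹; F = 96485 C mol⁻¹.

Q = I·t = 0.3410 A × 12420 s = 4235 C, so n(e⁻) = 4235/96485 = 0.04390 mol.
n(M) deposited = 0.418 / 28.59 = 0.01462 mol.
Electrons per atom = n(e⁻)/n(M) = 0.04390 / 0.01462 = 3.00 ≈ 3, so the ion is M³⁺.

+3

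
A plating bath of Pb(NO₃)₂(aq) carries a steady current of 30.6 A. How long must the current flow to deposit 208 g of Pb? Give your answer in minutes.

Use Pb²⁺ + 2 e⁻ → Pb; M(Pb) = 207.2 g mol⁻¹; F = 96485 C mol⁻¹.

n(Pb) = m/M = 208 / 207.2 = 1.004 mol.
Each Pb atom requires 2 electrons, so n(e⁻) = 2 × 1.004 = 2.008 mol.
Q = n(e⁻)·F = 2.008 × 96485 = 193700 C.
t = Q/I = 193700 / 30.60 A = 6331 s = 106 min.

106 min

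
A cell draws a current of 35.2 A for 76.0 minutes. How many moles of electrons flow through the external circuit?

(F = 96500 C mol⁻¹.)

1.66 mol

Q = I·t = 35.20 A × 4560.0 s = 160500 C.
n(e⁻) = Q/F = 160500 / 96500 = 1.66 mol.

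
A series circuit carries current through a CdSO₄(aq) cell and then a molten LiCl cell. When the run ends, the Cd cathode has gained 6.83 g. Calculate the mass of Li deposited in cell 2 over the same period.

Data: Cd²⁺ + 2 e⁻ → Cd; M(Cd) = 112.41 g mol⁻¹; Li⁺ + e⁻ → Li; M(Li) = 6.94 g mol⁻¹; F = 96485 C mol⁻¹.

n(Cd) = 6.83 / 112.41 = 0.06076 mol.
Since Cd²⁺ + 2 e⁻ → Cd, n(e⁻) passed = 2 × 0.06076 = 0.1215 mol.
Cells in series carry the same charge, so the same 0.1215 mol of electrons passes through cell 2.
Li⁺ + e⁻ → Li, so n(Li) = 0.1215 / 1 = 0.1215 mol.
m(Li) = 0.1215 × 6.94 = 0.843 g.

0.843 g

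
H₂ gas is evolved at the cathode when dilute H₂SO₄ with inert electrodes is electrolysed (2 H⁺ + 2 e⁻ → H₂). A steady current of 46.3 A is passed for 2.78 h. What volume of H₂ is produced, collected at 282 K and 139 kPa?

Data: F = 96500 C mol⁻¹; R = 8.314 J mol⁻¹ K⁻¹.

40.5 L

Q = I·t = 46.30 A × 10008 s = 463400 C.
n(e⁻) = Q/F = 463400 / 96500 = 4.802 mol.
2 electrons are transferred per H₂ molecule, so n(H₂) = 4.802 / 2 = 2.401 mol.
V = nRT/P = (2.401 × 8.314 × 282) / (139 × 10³ Pa) = 0.0405 m³ = 40.5 L.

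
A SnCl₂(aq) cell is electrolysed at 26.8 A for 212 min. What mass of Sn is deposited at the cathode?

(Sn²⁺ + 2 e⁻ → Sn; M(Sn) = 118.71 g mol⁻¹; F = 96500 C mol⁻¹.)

Q = I·t = 26.80 A × 12720 s = 340900 C.
n(e⁻) = Q/F = 340900 / 96500 = 3.533 mol.
Sn²⁺ + 2 e⁻ → Sn, so n(Sn) = n(e⁻)/2 = 1.766 mol.
m = n·M = 1.766 × 118.71 = 210 g.

210 g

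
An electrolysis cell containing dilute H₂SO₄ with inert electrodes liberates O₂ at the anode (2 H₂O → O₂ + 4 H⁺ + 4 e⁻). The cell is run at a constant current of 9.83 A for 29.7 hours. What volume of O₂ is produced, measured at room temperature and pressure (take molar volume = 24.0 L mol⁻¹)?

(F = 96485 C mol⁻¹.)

65.4 L

Q = I·t = 9.830 A × 106920 s = 1051000 C.
n(e⁻) = Q/F = 1051000 / 96485 = 10.89 mol.
4 electrons are transferred per O₂ molecule, so n(O₂) = 10.89 / 4 = 2.723 mol.
V = n × V_m = 2.723 × 24.0 = 65.4 L.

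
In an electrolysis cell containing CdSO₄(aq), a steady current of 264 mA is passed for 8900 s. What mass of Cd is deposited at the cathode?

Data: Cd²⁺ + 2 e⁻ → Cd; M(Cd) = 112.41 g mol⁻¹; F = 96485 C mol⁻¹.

Q = I·t = 0.2640 A × 8900.0 s = 2350 C.
n(e⁻) = Q/F = 2350 / 96485 = 0.02435 mol.
Cd²⁺ + 2 e⁻ → Cd, so n(Cd) = n(e⁻)/2 = 0.01218 mol.
m = n·M = 0.01218 × 112.41 = 1.37 g.

1.37 g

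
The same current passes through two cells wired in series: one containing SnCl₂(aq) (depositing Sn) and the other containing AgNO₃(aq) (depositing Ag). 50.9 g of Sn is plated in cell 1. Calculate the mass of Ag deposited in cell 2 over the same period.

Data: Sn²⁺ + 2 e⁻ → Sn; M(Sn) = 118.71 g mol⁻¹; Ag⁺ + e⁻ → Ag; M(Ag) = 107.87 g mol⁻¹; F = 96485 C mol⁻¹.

92.5 g

n(Sn) = 50.9 / 118.71 = 0.4288 mol.
Since Sn²⁺ + 2 e⁻ → Sn, n(e⁻) passed = 2 × 0.4288 = 0.8576 mol.
Cells in series carry the same charge, so the same 0.8576 mol of electrons passes through cell 2.
Ag⁺ + e⁻ → Ag, so n(Ag) = 0.8576 / 1 = 0.8576 mol.
m(Ag) = 0.8576 × 107.87 = 92.5 g.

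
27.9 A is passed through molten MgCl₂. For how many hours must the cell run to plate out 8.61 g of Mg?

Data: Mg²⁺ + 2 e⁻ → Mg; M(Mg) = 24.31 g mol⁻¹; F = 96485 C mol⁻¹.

n(Mg) = m/M = 8.61 / 24.31 = 0.3542 mol.
Each Mg atom requires 2 electrons, so n(e⁻) = 2 × 0.3542 = 0.7084 mol.
Q = n(e⁻)·F = 0.7084 × 96485 = 68350 C.
t = Q/I = 68350 / 27.90 A = 2450 s = 0.680 h.

0.680 h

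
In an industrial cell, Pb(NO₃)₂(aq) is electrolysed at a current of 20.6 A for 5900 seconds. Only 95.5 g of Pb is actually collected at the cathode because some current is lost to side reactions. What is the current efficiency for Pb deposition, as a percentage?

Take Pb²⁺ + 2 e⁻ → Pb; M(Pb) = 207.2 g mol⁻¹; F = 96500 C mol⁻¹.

73.2 %

Q = I·t = 20.60 × 5900.0 = 121500 C; n(e⁻) = 121500/96500 = 1.259 mol.
Theoretical n(Pb) = n(e⁻)/2 = 0.6297 mol, i.e. m_theo = 0.6297 × 207.2 = 130.5 g.
Efficiency = m_actual / m_theo = 95.5 / 130.5 = 73.2 %.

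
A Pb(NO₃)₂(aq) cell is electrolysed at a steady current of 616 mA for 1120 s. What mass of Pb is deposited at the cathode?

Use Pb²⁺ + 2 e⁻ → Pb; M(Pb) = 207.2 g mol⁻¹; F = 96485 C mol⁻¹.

Q = I·t = 0.6160 A × 1120.0 s = 689.9 C.
n(e⁻) = Q/F = 689.9 / 96485 = 0.007151 mol.
Pb²⁺ + 2 e⁻ → Pb, so n(Pb) = n(e⁻)/2 = 0.003575 mol.
m = n·M = 0.003575 × 207.2 = 0.741 g.

0.741 g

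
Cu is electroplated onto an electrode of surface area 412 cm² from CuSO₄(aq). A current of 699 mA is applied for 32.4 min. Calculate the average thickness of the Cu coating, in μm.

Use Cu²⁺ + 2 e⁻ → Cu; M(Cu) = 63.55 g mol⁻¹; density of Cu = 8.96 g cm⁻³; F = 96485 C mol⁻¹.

1.21 μm

Q = I·t = 0.6990 × 1944.0 = 1359 C; n(e⁻) = 0.01408 mol.
n(Cu) = n(e⁻)/2 = 0.007042 mol, so m = 0.007042 × 63.55 = 0.4475 g.
Volume = m/ρ = 0.4475 / 8.96 = 0.04994 cm³.
Thickness = V/A = 0.04994 / 412 = 1.21 × 10⁻⁴ cm = 1.21 μm.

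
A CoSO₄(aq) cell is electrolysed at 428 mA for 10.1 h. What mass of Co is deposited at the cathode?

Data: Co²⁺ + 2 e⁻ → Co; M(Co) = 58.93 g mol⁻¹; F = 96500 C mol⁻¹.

4.75 g

Q = I·t = 0.4280 A × 36360 s = 15560 C.
n(e⁻) = Q/F = 15560 / 96500 = 0.1613 mol.
Co²⁺ + 2 e⁻ → Co, so n(Co) = n(e⁻)/2 = 0.08063 mol.
m = n·M = 0.08063 × 58.93 = 4.75 g.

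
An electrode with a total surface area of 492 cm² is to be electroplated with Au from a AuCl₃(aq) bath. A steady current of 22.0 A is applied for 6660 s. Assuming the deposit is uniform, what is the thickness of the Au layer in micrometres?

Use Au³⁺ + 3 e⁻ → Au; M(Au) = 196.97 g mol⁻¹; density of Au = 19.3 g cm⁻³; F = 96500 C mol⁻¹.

Q = I·t = 22.00 × 6660.0 = 146500 C; n(e⁻) = 1.518 mol.
n(Au) = n(e⁻)/3 = 0.5061 mol, so m = 0.5061 × 196.97 = 99.69 g.
Volume = m/ρ = 99.69 / 19.3 = 5.165 cm³.
Thickness = V/A = 5.165 / 492 = 0.0105 cm = 105 μm.

105 μm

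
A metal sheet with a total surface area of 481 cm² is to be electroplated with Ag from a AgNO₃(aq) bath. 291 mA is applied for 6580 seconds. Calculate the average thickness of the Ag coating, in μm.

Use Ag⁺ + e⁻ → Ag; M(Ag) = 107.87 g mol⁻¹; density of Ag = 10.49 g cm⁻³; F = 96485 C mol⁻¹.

Q = I·t = 0.2910 × 6580.0 = 1915 C; n(e⁻) = 0.01985 mol.
n(Ag) = n(e⁻)/1 = 0.01985 mol, so m = 0.01985 × 107.87 = 2.141 g.
Volume = m/ρ = 2.141 / 10.49 = 0.2041 cm³.
Thickness = V/A = 0.2041 / 481 = 4.24 × 10⁻⁴ cm = 4.24 μm.

4.24 μm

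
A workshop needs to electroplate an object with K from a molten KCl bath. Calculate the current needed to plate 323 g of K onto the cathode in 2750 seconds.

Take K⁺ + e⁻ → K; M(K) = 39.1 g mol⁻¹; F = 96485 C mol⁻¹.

n(K) = 323 / 39.1 = 8.261 mol.
n(e⁻) = 1 × 8.261 = 8.261 mol.
Q = n(e⁻)·F = 8.261 × 96485 = 797000 C.
I = Q/t = 797000 / 2750.0 s = 290 A.

290 A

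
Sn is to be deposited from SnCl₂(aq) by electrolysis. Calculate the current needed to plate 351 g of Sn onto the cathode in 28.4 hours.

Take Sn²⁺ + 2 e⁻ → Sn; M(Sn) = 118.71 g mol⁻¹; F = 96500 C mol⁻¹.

5.58 A

n(Sn) = 351 / 118.71 = 2.957 mol.
n(e⁻) = 2 × 2.957 = 5.914 mol.
Q = n(e⁻)·F = 5.914 × 96500 = 570700 C.
I = Q/t = 570700 / 102240 s = 5.58 A.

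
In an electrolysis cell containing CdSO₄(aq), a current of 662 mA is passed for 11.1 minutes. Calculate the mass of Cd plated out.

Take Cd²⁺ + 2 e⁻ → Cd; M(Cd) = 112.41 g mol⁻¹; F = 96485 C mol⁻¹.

Q = I·t = 0.6620 A × 666.00 s = 440.9 C.
n(e⁻) = Q/F = 440.9 / 96485 = 0.004570 mol.
Cd²⁺ + 2 e⁻ → Cd, so n(Cd) = n(e⁻)/2 = 0.002285 mol.
m = n·M = 0.002285 × 112.41 = 0.257 g.

0.257 g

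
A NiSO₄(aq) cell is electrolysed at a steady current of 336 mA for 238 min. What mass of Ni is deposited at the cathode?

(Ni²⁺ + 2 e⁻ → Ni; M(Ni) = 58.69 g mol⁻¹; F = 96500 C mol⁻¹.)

1.46 g

Q = I·t = 0.3360 A × 14280 s = 4798 C.
n(e⁻) = Q/F = 4798 / 96500 = 0.04972 mol.
Ni²⁺ + 2 e⁻ → Ni, so n(Ni) = n(e⁻)/2 = 0.02486 mol.
m = n·M = 0.02486 × 58.69 = 1.46 g.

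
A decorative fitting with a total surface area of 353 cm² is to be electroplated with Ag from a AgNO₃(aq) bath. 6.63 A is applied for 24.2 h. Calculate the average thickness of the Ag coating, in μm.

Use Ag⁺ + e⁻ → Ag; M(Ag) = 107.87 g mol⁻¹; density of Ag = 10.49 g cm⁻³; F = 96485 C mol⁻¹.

1740 μm

Q = I·t = 6.630 × 87120 = 577600 C; n(e⁻) = 5.986 mol.
n(Ag) = n(e⁻)/1 = 5.986 mol, so m = 5.986 × 107.87 = 645.8 g.
Volume = m/ρ = 645.8 / 10.49 = 61.56 cm³.
Thickness = V/A = 61.56 / 353 = 0.174 cm = 1740 μm.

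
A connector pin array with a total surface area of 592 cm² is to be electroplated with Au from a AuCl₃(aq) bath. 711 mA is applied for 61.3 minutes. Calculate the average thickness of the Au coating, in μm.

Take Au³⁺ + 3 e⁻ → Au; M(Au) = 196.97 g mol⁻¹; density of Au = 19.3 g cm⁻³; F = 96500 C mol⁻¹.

Q = I·t = 0.7110 × 3678.0 = 2615 C; n(e⁻) = 0.02710 mol.
n(Au) = n(e⁻)/3 = 0.009033 mol, so m = 0.009033 × 196.97 = 1.779 g.
Volume = m/ρ = 1.779 / 19.3 = 0.09219 cm³.
Thickness = V/A = 0.09219 / 592 = 1.56 × 10⁻⁴ cm = 1.56 μm.

1.56 μm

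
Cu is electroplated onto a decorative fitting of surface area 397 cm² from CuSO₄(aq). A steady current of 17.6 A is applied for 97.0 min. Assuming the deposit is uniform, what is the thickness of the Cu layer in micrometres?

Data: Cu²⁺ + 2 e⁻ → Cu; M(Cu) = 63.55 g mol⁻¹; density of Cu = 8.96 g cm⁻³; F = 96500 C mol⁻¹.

Q = I·t = 17.60 × 5820.0 = 102400 C; n(e⁻) = 1.061 mol.
n(Cu) = n(e⁻)/2 = 0.5307 mol, so m = 0.5307 × 63.55 = 33.73 g.
Volume = m/ρ = 33.73 / 8.96 = 3.764 cm³.
Thickness = V/A = 3.764 / 397 = 0.00948 cm = 94.8 μm.

94.8 μm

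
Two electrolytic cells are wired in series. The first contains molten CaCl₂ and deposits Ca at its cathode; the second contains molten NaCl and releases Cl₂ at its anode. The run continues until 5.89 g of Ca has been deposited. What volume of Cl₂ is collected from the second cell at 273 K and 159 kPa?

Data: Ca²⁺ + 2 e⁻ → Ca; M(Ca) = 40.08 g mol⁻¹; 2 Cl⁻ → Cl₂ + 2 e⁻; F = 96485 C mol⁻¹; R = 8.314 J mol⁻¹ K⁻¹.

2.10 L

n(Ca) = 5.89 / 40.08 = 0.1470 mol, so n(e⁻) = 2 × 0.1470 = 0.2939 mol.
The cells are in series, so the same 0.2939 mol of electrons passes through the second cell.
2 Cl⁻ → Cl₂ + 2 e⁻ — 2 mol e⁻ per mol Cl₂, so n(Cl₂) = 0.2939/2 = 0.1470 mol.
V = nRT/P = (0.1470 × 8.314 × 273) / (159 × 10³) = 0.00210 m³ = 2.10 L.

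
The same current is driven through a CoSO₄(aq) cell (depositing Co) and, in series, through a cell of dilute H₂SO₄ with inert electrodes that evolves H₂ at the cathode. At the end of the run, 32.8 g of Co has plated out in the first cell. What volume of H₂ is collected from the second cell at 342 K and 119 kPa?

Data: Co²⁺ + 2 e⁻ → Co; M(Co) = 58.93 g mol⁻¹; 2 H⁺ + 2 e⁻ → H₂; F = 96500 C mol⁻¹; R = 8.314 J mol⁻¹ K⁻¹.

13.3 L

n(Co) = 32.8 / 58.93 = 0.5566 mol, so n(e⁻) = 2 × 0.5566 = 1.113 mol.
The cells are in series, so the same 1.113 mol of electrons passes through the second cell.
2 H⁺ + 2 e⁻ → H₂ — 2 mol e⁻ per mol H₂, so n(H₂) = 1.113/2 = 0.5566 mol.
V = nRT/P = (0.5566 × 8.314 × 342) / (119 × 10³) = 0.0133 m³ = 13.3 L.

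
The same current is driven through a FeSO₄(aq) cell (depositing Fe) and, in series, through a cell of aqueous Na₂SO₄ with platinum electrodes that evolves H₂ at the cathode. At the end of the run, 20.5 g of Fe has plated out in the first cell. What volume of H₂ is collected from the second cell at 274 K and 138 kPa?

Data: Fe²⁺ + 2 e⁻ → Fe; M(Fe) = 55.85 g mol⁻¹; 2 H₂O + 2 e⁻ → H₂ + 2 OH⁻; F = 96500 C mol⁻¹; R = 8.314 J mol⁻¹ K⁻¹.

n(Fe) = 20.5 / 55.85 = 0.3671 mol, so n(e⁻) = 2 × 0.3671 = 0.7341 mol.
The cells are in series, so the same 0.7341 mol of electrons passes through the second cell.
2 H₂O + 2 e⁻ → H₂ + 2 OH⁻ — 2 mol e⁻ per mol H₂, so n(H₂) = 0.7341/2 = 0.3671 mol.
V = nRT/P = (0.3671 × 8.314 × 274) / (138 × 10³) = 0.00606 m³ = 6.06 L.

6.06 L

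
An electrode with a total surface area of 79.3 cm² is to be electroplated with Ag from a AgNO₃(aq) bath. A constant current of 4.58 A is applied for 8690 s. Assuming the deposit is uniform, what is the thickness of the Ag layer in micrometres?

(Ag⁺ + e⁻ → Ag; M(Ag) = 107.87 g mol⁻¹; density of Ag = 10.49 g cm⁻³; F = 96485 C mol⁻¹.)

Q = I·t = 4.580 × 8690.0 = 39800 C; n(e⁻) = 0.4125 mol.
n(Ag) = n(e⁻)/1 = 0.4125 mol, so m = 0.4125 × 107.87 = 44.50 g.
Volume = m/ρ = 44.50 / 10.49 = 4.242 cm³.
Thickness = V/A = 4.242 / 79.3 = 0.0535 cm = 535 μm.

535 μm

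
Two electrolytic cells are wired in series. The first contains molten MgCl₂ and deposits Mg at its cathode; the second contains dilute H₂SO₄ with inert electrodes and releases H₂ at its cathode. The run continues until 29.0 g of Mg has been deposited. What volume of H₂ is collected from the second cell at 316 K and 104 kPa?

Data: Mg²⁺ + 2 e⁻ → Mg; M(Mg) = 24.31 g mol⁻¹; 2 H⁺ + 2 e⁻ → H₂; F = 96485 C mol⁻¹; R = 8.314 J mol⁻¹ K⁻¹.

n(Mg) = 29.0 / 24.31 = 1.193 mol, so n(e⁻) = 2 × 1.193 = 2.386 mol.
The cells are in series, so the same 2.386 mol of electrons passes through the second cell.
2 H⁺ + 2 e⁻ → H₂ — 2 mol e⁻ per mol H₂, so n(H₂) = 2.386/2 = 1.193 mol.
V = nRT/P = (1.193 × 8.314 × 316) / (104 × 10³) = 0.0301 m³ = 30.1 L.

30.1 L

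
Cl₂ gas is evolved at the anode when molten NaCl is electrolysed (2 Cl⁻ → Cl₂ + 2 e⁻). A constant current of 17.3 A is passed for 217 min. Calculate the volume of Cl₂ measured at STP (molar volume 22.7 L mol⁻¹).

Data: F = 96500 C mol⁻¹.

Q = I·t = 17.30 A × 13020 s = 225200 C.
n(e⁻) = Q/F = 225200 / 96500 = 2.334 mol.
2 electrons are transferred per Cl₂ molecule, so n(Cl₂) = 2.334 / 2 = 1.167 mol.
V = n × V_m = 1.167 × 22.7 = 26.5 L.

26.5 L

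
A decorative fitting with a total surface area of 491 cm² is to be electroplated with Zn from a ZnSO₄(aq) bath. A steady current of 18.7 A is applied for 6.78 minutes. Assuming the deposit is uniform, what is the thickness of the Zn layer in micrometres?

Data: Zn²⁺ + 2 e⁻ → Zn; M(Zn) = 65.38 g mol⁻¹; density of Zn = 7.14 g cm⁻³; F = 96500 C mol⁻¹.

7.35 μm

Q = I·t = 18.70 × 406.80 = 7607 C; n(e⁻) = 0.07883 mol.
n(Zn) = n(e⁻)/2 = 0.03942 mol, so m = 0.03942 × 65.38 = 2.577 g.
Volume = m/ρ = 2.577 / 7.14 = 0.3609 cm³.
Thickness = V/A = 0.3609 / 491 = 7.35 × 10⁻⁴ cm = 7.35 μm.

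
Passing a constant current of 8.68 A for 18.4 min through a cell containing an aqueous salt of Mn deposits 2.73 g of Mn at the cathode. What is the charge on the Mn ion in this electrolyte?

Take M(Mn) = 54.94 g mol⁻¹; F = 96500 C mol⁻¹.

+2

Q = I·t = 8.680 A × 1104.0 s = 9583 C, so n(e⁻) = 9583/96500 = 0.09930 mol.
n(Mn) deposited = 2.73 / 54.94 = 0.04969 mol.
Electrons per atom = n(e⁻)/n(Mn) = 0.09930 / 0.04969 = 2.00 ≈ 2, so the ion is Mn²⁺.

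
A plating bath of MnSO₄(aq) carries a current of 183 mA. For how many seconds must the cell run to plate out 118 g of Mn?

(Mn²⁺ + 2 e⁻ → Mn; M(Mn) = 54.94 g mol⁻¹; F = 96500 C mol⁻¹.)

n(Mn) = m/M = 118 / 54.94 = 2.148 mol.
Each Mn atom requires 2 electrons, so n(e⁻) = 2 × 2.148 = 4.296 mol.
Q = n(e⁻)·F = 4.296 × 96500 = 414500 C.
t = Q/I = 414500 / 0.1830 A = 2265000 s.

2.27 × 10⁶ s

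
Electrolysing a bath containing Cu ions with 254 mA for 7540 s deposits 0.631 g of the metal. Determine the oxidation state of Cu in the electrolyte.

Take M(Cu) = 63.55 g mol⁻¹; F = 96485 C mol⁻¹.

Q = I·t = 0.2540 A × 7540.0 s = 1915 C, so n(e⁻) = 1915/96485 = 0.01985 mol.
n(Cu) deposited = 0.631 / 63.55 = 0.009929 mol.
Electrons per atom = n(e⁻)/n(Cu) = 0.01985 / 0.009929 = 2.00 ≈ 2, so the ion is Cu²⁺.

+2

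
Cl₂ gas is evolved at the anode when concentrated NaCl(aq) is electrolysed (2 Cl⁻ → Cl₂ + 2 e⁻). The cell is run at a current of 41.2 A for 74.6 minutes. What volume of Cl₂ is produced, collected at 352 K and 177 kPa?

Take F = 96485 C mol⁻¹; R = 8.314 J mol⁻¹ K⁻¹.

Q = I·t = 41.20 A × 4476.0 s = 184400 C.
n(e⁻) = Q/F = 184400 / 96485 = 1.911 mol.
2 electrons are transferred per Cl₂ molecule, so n(Cl₂) = 1.911 / 2 = 0.9556 mol.
V = nRT/P = (0.9556 × 8.314 × 352) / (177 × 10³ Pa) = 0.0158 m³ = 15.8 L.

15.8 L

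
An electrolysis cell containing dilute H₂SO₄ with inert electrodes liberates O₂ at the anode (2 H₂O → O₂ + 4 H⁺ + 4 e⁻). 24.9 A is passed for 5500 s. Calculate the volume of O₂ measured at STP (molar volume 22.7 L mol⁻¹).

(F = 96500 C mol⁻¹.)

8.05 L

Q = I·t = 24.90 A × 5500.0 s = 137000 C.
n(e⁻) = Q/F = 137000 / 96500 = 1.419 mol.
4 electrons are transferred per O₂ molecule, so n(O₂) = 1.419 / 4 = 0.3548 mol.
V = n × V_m = 0.3548 × 22.7 = 8.05 L.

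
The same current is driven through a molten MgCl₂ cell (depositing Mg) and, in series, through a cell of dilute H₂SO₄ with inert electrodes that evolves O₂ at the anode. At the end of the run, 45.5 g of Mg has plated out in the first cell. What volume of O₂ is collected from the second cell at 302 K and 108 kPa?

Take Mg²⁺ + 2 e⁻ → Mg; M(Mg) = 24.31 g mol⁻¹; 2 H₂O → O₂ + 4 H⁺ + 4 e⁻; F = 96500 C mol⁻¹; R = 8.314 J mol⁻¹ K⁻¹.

n(Mg) = 45.5 / 24.31 = 1.872 mol, so n(e⁻) = 2 × 1.872 = 3.743 mol.
The cells are in series, so the same 3.743 mol of electrons passes through the second cell.
2 H₂O → O₂ + 4 H⁺ + 4 e⁻ — 4 mol e⁻ per mol O₂, so n(O₂) = 3.743/4 = 0.9358 mol.
V = nRT/P = (0.9358 × 8.314 × 302) / (108 × 10³) = 0.0218 m³ = 21.8 L.

21.8 L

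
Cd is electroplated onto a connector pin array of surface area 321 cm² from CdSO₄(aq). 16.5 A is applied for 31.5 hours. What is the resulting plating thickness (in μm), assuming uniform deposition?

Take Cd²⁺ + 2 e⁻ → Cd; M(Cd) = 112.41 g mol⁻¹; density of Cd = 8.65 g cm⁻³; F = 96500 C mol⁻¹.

Q = I·t = 16.50 × 113400 = 1871000 C; n(e⁻) = 19.39 mol.
n(Cd) = n(e⁻)/2 = 9.695 mol, so m = 9.695 × 112.41 = 1090 g.
Volume = m/ρ = 1090 / 8.65 = 126.0 cm³.
Thickness = V/A = 126.0 / 321 = 0.392 cm = 3920 μm.

3920 μm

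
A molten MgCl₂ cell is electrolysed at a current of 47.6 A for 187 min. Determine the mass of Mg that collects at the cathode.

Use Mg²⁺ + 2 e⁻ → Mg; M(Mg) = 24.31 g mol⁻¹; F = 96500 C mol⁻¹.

Q = I·t = 47.60 A × 11220 s = 534100 C.
n(e⁻) = Q/F = 534100 / 96500 = 5.534 mol.
Mg²⁺ + 2 e⁻ → Mg, so n(Mg) = n(e⁻)/2 = 2.767 mol.
m = n·M = 2.767 × 24.31 = 67.3 g.

67.3 g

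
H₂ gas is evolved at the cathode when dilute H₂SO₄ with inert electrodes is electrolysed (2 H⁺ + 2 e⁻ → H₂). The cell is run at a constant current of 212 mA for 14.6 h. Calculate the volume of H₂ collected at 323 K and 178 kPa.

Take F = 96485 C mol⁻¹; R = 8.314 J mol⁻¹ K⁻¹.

Q = I·t = 0.2120 A × 52560 s = 11140 C.
n(e⁻) = Q/F = 11140 / 96485 = 0.1155 mol.
2 electrons are transferred per H₂ molecule, so n(H₂) = 0.1155 / 2 = 0.05774 mol.
V = nRT/P = (0.05774 × 8.314 × 323) / (178 × 10³ Pa) = 8.71 × 10⁻⁴ m³ = 0.871 L.

0.871 L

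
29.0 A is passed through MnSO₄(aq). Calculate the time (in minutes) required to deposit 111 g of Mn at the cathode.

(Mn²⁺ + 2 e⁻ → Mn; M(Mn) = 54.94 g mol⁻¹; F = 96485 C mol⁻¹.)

n(Mn) = m/M = 111 / 54.94 = 2.020 mol.
Each Mn atom requires 2 electrons, so n(e⁻) = 2 × 2.020 = 4.041 mol.
Q = n(e⁻)·F = 4.041 × 96485 = 389900 C.
t = Q/I = 389900 / 29.00 A = 13440 s = 224 min.

224 min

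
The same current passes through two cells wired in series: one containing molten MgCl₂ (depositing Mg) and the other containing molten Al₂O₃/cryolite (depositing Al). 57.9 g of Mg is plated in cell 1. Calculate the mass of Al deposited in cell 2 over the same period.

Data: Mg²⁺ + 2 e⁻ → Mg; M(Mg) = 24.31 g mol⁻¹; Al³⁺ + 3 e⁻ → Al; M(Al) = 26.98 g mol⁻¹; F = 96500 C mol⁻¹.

42.8 g

n(Mg) = 57.9 / 24.31 = 2.382 mol.
Since Mg²⁺ + 2 e⁻ → Mg, n(e⁻) passed = 2 × 2.382 = 4.763 mol.
Cells in series carry the same charge, so the same 4.763 mol of electrons passes through cell 2.
Al³⁺ + 3 e⁻ → Al, so n(Al) = 4.763 / 3 = 1.588 mol.
m(Al) = 1.588 × 26.98 = 42.8 g.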